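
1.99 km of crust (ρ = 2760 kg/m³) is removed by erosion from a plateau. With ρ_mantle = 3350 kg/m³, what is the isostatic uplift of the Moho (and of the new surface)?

Unloading: uplift u = e ρ_c/ρ_m = 1.99 km × 2760/3350 = 1.64 km.

1.64 km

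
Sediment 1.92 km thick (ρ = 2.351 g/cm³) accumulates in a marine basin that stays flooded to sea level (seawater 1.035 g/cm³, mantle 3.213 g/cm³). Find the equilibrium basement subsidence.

Submarine loading: the sediment displaces seawater, and the subsidence is in turn flooded, so s (ρ_m − ρ_w) = t (ρ_sed − ρ_w).
s = 1.92 km × (2.351 − 1.035) / (3.213 − 1.035) = 1.16 km.

1.16 km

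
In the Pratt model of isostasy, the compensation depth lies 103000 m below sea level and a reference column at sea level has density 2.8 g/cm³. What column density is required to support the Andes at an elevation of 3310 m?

Pratt balance: ρ_ref D = ρ (D + h).
ρ = ρ_ref D/(D + h) = 2.8 × 103000 m/(103000 m + 3310 m) = 2.71 g/cm³.

2.71 g/cm³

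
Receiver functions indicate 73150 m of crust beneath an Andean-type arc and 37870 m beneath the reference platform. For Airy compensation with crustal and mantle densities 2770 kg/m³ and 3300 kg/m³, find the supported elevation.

5670 m

Excess crust Δ = 73150 m − 37870 m = 35280 m, split between elevation h and root r with h + r = Δ.
Airy balance ρ_c h = (ρ_m − ρ_c) r gives r = h ρ_c/(ρ_m − ρ_c), so h (1 + ρ_c/(ρ_m − ρ_c)) = Δ, i.e. h = Δ (ρ_m − ρ_c)/ρ_m.
h = 35280 m × 530/3300 = 5670 m.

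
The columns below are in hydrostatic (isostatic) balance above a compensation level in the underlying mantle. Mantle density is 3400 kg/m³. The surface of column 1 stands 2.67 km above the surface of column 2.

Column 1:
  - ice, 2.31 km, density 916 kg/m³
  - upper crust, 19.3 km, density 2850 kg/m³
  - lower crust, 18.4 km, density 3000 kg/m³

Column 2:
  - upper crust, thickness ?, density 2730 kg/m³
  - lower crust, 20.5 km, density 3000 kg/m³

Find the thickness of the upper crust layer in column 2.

9.6 km

Take the compensation level at the base of the deeper column (depth z_c below the surface of column 1) and equate Σ ρ_i t_i down to z_c; mantle fills any gap and the z_c terms cancel.
Column 1: 2.31×916 + 19.3×2850 + 18.4×3000 + (z_c − 40.01)×3400
Column 2: 2.67×0 + x×2730 + 20.5×3000 + (z_c − 2.67 − 20.5 − x)×3400
The z_c×3400 term appears on both sides and cancels. Collect the known terms of each column as K = Σ(ρt)_known − 3400 × (depth of known layers): K_1 = 112320.96 − 3400×40.01 = −23713.04; K_2 = 61500 − 3400×(2.67 + 20.5) = −17278.
Balance: K_1 = K_2 − x×(3400 − 2730), so x = (K_2 − K_1)/(3400 − 2730) = 6435.04/670 = 9.6 km.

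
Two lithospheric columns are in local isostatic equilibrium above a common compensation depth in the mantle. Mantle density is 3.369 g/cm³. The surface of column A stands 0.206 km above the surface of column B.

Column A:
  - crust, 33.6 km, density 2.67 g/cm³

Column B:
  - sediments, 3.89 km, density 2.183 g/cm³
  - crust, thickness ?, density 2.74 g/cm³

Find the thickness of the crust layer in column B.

28.9 km

Take the compensation level at the base of the deeper column (depth z_c below the surface of column A) and equate Σ ρ_i t_i down to z_c; mantle fills any gap and the z_c terms cancel.
Column A: 33.6×2.67 + (z_c − 33.6)×3.369
Column B: 0.206×0 + 3.89×2.183 + x×2.74 + (z_c − 0.206 − 3.89 − x)×3.369
The z_c×3.369 term appears on both sides and cancels. Collect the known terms of each column as K = Σ(ρt)_known − 3.369 × (depth of known layers): K_A = 89.712 − 3.369×33.6 = −23.4864; K_B = 8.49187 − 3.369×(0.206 + 3.89) = −5.307554.
Balance: K_A = K_B − x×(3.369 − 2.74), so x = (K_B − K_A)/(3.369 − 2.74) = 18.1788/0.629 = 28.9 km.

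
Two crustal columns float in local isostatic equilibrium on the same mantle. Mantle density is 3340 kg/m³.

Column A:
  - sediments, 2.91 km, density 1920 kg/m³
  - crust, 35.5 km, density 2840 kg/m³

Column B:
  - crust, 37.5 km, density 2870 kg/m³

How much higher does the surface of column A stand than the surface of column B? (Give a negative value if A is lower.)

For any compensation level in the mantle, the mantle terms cancel and isostasy reduces to e = (Σt_A − Σt_B) − (Σ(ρt)_A − Σ(ρt)_B) / ρ_m.
Σt_A = 38.41 km; Σt_B = 37.5 km; Σ(ρt)_A = 106407.2; Σ(ρt)_B = 107625 (in km·kg/m³).
e = (38.41 − 37.5) − (106407.2 − 107625) / 3340 = 1.27 km.

1.27 km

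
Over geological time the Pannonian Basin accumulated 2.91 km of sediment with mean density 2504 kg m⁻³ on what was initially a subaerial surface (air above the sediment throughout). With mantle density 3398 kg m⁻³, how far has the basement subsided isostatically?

2.14 km

Subaerial load: s = t ρ_sed / ρ_m = 2.91 km × 2504/3398 = 2.14 km.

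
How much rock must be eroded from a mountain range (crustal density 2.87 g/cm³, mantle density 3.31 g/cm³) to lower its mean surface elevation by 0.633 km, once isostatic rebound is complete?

Net drop Δ = e − u = e − e ρ_c/ρ_m = e (ρ_m − ρ_c)/ρ_m.
e = Δ ρ_m/(ρ_m − ρ_c) = 0.633 km × 3.31/0.44 = 4.76 km.

4.76 km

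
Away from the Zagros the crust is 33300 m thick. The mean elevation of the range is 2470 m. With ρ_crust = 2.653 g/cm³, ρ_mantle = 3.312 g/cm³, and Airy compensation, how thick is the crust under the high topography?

45700 m

Root depth r = h ρ_c / (ρ_m − ρ_c) = 2470 m × 2.653 / 0.659 = 9944 m.
Total thickness = T + h + r = 33300 m + 2470 m + 9944 m = 45700 m.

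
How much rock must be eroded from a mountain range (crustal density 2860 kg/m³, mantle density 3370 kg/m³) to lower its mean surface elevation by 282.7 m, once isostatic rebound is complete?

1870 m

Net drop Δ = e − u = e − e ρ_c/ρ_m = e (ρ_m − ρ_c)/ρ_m.
e = Δ ρ_m/(ρ_m − ρ_c) = 282.7 m × 3370/510 = 1870 m.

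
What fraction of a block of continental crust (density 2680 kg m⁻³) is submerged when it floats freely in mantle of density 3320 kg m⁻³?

Submerged fraction = ρ_obj/ρ_fluid = 2680/3320 = 80.7%.

80.7%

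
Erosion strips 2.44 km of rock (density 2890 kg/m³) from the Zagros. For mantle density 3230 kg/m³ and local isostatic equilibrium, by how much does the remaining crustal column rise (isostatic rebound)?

2.18 km

Unloading: uplift u = e ρ_c/ρ_m = 2.44 km × 2890/3230 = 2.18 km.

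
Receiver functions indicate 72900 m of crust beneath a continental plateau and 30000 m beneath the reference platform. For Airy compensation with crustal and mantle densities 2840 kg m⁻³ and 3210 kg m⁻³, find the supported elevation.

4940 m

Excess crust Δ = 72900 m − 30000 m = 42900 m, split between elevation h and root r with h + r = Δ.
Airy balance ρ_c h = (ρ_m − ρ_c) r gives r = h ρ_c/(ρ_m − ρ_c), so h (1 + ρ_c/(ρ_m − ρ_c)) = Δ, i.e. h = Δ (ρ_m − ρ_c)/ρ_m.
h = 42900 m × 370/3210 = 4940 m.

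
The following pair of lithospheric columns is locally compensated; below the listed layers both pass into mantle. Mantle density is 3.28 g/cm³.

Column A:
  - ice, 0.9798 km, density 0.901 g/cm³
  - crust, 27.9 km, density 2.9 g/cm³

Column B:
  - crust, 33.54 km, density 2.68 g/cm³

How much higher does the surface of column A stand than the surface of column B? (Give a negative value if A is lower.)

−2.19 km

For any compensation level in the mantle, the mantle terms cancel and isostasy reduces to e = (Σt_A − Σt_B) − (Σ(ρt)_A − Σ(ρt)_B) / ρ_m.
Σt_A = 28.8798 km; Σt_B = 33.54 km; Σ(ρt)_A = 81.7927998; Σ(ρt)_B = 89.8872 (in km·g/cm³).
e = (28.8798 − 33.54) − (81.7927998 − 89.8872) / 3.28 = −2.19 km.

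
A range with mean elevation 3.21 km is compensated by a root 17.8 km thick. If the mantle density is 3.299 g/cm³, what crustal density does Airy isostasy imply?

2.79 g/cm³

ρ_c h = (ρ_m − ρ_c) r → ρ_c (h + r) = ρ_m r → ρ_c = ρ_m r / (h + r).
ρ_c = 3.299 × 17.8 km / (3.21 km + 17.8 km) = 2.79 g/cm³.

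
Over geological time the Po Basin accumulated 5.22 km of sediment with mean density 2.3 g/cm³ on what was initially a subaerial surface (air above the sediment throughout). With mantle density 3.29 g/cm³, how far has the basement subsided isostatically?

Subaerial load: s = t ρ_sed / ρ_m = 5.22 km × 2.3/3.29 = 3.65 km.

3.65 km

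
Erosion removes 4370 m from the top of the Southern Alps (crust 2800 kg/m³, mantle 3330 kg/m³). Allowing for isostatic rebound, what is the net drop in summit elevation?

Rebound u = e ρ_c/ρ_m = 4370 m × 2800/3330 = 3674 m.
Net surface drop = e − u = 4370 m − 3674 m = e (ρ_m − ρ_c)/ρ_m = 696 m.

696 m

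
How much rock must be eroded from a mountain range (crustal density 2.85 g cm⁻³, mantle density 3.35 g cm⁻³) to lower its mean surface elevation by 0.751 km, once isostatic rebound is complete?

5.03 km

Net drop Δ = e − u = e − e ρ_c/ρ_m = e (ρ_m − ρ_c)/ρ_m.
e = Δ ρ_m/(ρ_m − ρ_c) = 0.751 km × 3.35/0.5 = 5.03 km.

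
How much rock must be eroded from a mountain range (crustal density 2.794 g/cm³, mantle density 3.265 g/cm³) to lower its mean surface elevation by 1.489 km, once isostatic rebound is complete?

10.3 km

Net drop Δ = e − u = e − e ρ_c/ρ_m = e (ρ_m − ρ_c)/ρ_m.
e = Δ ρ_m/(ρ_m − ρ_c) = 1.489 km × 3.265/0.471 = 10.3 km.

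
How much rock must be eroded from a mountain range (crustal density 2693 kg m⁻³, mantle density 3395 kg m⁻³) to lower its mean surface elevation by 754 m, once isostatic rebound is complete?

3650 m

Net drop Δ = e − u = e − e ρ_c/ρ_m = e (ρ_m − ρ_c)/ρ_m.
e = Δ ρ_m/(ρ_m − ρ_c) = 754 m × 3395/702 = 3650 m.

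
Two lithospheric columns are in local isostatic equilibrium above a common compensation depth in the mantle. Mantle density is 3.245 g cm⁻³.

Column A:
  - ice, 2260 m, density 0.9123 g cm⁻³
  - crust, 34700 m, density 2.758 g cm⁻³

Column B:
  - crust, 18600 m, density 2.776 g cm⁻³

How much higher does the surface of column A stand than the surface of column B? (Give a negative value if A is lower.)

For any compensation level in the mantle, the mantle terms cancel and isostasy reduces to e = (Σt_A − Σt_B) − (Σ(ρt)_A − Σ(ρt)_B) / ρ_m.
Σt_A = 36960 m; Σt_B = 18600 m; Σ(ρt)_A = 97764.398; Σ(ρt)_B = 51633.6 (in m·g cm⁻³).
e = (36960 − 18600) − (97764.398 − 51633.6) / 3.245 = 4140 m.

4140 m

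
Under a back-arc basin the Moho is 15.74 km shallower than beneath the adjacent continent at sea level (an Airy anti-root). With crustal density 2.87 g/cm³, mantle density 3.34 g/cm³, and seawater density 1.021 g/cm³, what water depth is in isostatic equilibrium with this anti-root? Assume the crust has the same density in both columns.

Replacing a thickness d of crust by seawater at the top must be balanced by replacing crust with mantle at the base: d (ρ_c − ρ_w) = a (ρ_m − ρ_c).
d = a (ρ_m − ρ_c)/(ρ_c − ρ_w) = 15.74 km × 0.47/1.849 = 4 km.

4 km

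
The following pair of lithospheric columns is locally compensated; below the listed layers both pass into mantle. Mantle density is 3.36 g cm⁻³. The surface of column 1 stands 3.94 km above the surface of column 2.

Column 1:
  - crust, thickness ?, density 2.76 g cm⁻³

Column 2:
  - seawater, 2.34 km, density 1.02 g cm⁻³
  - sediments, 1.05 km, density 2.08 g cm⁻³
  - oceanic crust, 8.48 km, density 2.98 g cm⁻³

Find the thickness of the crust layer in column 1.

38.8 km

Take the compensation level at the base of the deeper column (depth z_c below the surface of column 1) and equate Σ ρ_i t_i down to z_c; mantle fills any gap and the z_c terms cancel.
Column 1: x×2.76 + (z_c − 0 − x)×3.36
Column 2: 3.94×0 + 2.34×1.02 + 1.05×2.08 + 8.48×2.98 + (z_c − 3.94 − 11.87)×3.36
The z_c×3.36 term appears on both sides and cancels. Collect the known terms of each column as K = Σ(ρt)_known − 3.36 × (depth of known layers): K_1 = 0 − 3.36×0 = 0; K_2 = 29.8412 − 3.36×(3.94 + 11.87) = −23.2804.
Balance: K_1 − x×(3.36 − 2.76) = K_2, so x = (K_1 − K_2)/(3.36 − 2.76) = 23.2804/0.6 = 38.8 km.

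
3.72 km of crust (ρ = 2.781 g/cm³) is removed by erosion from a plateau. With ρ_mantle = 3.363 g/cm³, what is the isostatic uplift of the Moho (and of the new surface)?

Unloading: uplift u = e ρ_c/ρ_m = 3.72 km × 2.781/3.363 = 3.08 km.

3.08 km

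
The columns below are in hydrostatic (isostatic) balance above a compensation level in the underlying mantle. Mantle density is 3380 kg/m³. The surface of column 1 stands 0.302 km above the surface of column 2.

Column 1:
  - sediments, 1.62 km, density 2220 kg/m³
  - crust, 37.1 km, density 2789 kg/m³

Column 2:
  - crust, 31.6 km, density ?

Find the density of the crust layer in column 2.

2660 kg/m³

Take the compensation level at the base of the deeper column (depth z_c below the surface of column 1) and equate Σ ρ_i t_i down to z_c; mantle fills any gap and the z_c terms cancel.
Column 1: 1.62×2220 + 37.1×2789 + (z_c − 38.72)×3380
Column 2: 0.302×0 + 31.6×ρ + (z_c − 0.302 − 31.6)×3380
The z_c×3380 term appears on both sides and cancels. Collect the known terms of each column as K = Σ(ρt)_known − 3380 × (depth of known layers): K_1 = 107068.3 − 3380×38.72 = −23805.3; K_2 = 0 − 3380×(0.302 + 31.6) = −107828.76.
Balance: K_1 = K_2 + 31.6×ρ, so ρ = (K_1 − K_2)/31.6 = 84023.5/31.6 = 2660 kg/m³.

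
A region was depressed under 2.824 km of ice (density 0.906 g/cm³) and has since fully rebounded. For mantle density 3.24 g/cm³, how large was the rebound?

0.79 km

Removing the load lets mantle flow back in; uplift u satisfies ρ_ice t = ρ_m u.
u = t ρ_ice/ρ_m = 2.824 km × 0.906/3.24 = 0.79 km.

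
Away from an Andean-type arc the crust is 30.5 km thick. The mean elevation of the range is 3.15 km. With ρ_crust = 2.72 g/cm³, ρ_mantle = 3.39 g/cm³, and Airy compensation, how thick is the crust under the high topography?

Root depth r = h ρ_c / (ρ_m − ρ_c) = 3.15 km × 2.72 / 0.67 = 12.79 km.
Total thickness = T + h + r = 30.5 km + 3.15 km + 12.79 km = 46.4 km.

46.4 km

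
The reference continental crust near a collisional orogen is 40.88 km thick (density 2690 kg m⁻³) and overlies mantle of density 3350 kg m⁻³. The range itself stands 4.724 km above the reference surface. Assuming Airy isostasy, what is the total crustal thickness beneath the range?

Root depth r = h ρ_c / (ρ_m − ρ_c) = 4.724 km × 2690 / 660 = 19.25 km.
Total thickness = T + h + r = 40.88 km + 4.724 km + 19.25 km = 64.9 km.

64.9 km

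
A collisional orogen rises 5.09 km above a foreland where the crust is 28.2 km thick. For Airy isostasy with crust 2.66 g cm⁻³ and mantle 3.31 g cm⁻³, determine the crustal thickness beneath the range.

Root depth r = h ρ_c / (ρ_m − ρ_c) = 5.09 km × 2.66 / 0.65 = 20.83 km.
Total thickness = T + h + r = 28.2 km + 5.09 km + 20.83 km = 54.1 km.

54.1 km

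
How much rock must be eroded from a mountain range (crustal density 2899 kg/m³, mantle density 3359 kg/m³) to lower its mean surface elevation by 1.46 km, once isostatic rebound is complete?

10.7 km

Net drop Δ = e − u = e − e ρ_c/ρ_m = e (ρ_m − ρ_c)/ρ_m.
e = Δ ρ_m/(ρ_m − ρ_c) = 1.46 km × 3359/460 = 10.7 km.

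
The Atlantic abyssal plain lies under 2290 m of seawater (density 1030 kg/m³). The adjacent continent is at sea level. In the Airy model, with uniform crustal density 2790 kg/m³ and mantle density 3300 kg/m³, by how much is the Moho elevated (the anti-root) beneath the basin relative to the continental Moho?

In Airy isostatic equilibrium: replacing crust with seawater at the top is compensated by replacing crust with mantle at the base: d (ρ_c − ρ_w) = a (ρ_m − ρ_c).
a = d (ρ_c − ρ_w)/(ρ_m − ρ_c) = 2290 m × 1760/510 = 7900 m.

7900 m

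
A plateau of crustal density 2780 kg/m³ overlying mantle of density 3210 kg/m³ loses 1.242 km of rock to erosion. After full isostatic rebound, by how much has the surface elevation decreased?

0.166 km

Rebound u = e ρ_c/ρ_m = 1.242 km × 2780/3210 = 1.076 km.
Net surface drop = e − u = 1.242 km − 1.076 km = e (ρ_m − ρ_c)/ρ_m = 0.166 km.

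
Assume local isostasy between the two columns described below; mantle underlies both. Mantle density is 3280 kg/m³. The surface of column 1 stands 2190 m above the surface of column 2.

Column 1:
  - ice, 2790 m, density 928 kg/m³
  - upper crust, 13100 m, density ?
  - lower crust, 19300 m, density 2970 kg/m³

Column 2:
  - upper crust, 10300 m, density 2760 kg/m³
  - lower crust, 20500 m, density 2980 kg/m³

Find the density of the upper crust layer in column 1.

Take the compensation level at the base of the deeper column (depth z_c below the surface of column 1) and equate Σ ρ_i t_i down to z_c; mantle fills any gap and the z_c terms cancel.
Column 1: 2790×928 + 13100×ρ + 19300×2970 + (z_c − 35190)×3280
Column 2: 2190×0 + 10300×2760 + 20500×2980 + (z_c − 2190 − 30800)×3280
The z_c×3280 term appears on both sides and cancels. Collect the known terms of each column as K = Σ(ρt)_known − 3280 × (depth of known layers): K_1 = 59910120 − 3280×35190 = −55513080; K_2 = 89518000 − 3280×(2190 + 30800) = −18689200.
Balance: K_1 + 13100×ρ = K_2, so ρ = (K_2 − K_1)/13100 = 36823900/13100 = 2810 kg/m³.

2810 kg/m³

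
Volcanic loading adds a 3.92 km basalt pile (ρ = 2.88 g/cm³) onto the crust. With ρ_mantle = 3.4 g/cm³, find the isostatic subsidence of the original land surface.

Subaerial loading: s = t ρ_load / ρ_m.
s = 3.92 km × 2.88/3.4 = 3.32 km.

3.32 km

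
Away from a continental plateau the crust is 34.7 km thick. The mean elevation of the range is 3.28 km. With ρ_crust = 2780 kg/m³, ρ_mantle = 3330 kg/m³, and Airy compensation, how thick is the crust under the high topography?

Root depth r = h ρ_c / (ρ_m − ρ_c) = 3.28 km × 2780 / 550 = 16.58 km.
Total thickness = T + h + r = 34.7 km + 3.28 km + 16.58 km = 54.6 km.

54.6 km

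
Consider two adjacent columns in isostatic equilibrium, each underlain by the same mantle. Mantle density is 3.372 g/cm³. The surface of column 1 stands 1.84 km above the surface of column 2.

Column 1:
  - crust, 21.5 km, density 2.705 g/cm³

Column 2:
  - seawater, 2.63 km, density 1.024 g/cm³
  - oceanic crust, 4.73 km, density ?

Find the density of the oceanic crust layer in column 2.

Take the compensation level at the base of the deeper column (depth z_c below the surface of column 1) and equate Σ ρ_i t_i down to z_c; mantle fills any gap and the z_c terms cancel.
Column 1: 21.5×2.705 + (z_c − 21.5)×3.372
Column 2: 1.84×0 + 2.63×1.024 + 4.73×ρ + (z_c − 1.84 − 7.36)×3.372
The z_c×3.372 term appears on both sides and cancels. Collect the known terms of each column as K = Σ(ρt)_known − 3.372 × (depth of known layers): K_1 = 58.1575 − 3.372×21.5 = −14.3405; K_2 = 2.69312 − 3.372×(1.84 + 7.36) = −28.32928.
Balance: K_1 = K_2 + 4.73×ρ, so ρ = (K_1 − K_2)/4.73 = 13.9888/4.73 = 2.96 g/cm³.

2.96 g/cm³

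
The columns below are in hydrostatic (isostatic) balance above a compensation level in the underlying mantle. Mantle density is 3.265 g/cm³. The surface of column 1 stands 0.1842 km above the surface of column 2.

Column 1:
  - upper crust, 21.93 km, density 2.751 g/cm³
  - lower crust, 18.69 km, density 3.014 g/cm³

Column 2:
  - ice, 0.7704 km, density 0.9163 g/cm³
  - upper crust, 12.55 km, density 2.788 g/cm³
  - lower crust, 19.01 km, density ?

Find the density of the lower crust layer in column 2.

Take the compensation level at the base of the deeper column (depth z_c below the surface of column 1) and equate Σ ρ_i t_i down to z_c; mantle fills any gap and the z_c terms cancel.
Column 1: 21.93×2.751 + 18.69×3.014 + (z_c − 40.62)×3.265
Column 2: 0.1842×0 + 0.7704×0.9163 + 12.55×2.788 + 19.01×ρ + (z_c − 0.1842 − 32.3304)×3.265
The z_c×3.265 term appears on both sides and cancels. Collect the known terms of each column as K = Σ(ρt)_known − 3.265 × (depth of known layers): K_1 = 116.66109 − 3.265×40.62 = −15.96321; K_2 = 35.6953175 − 3.265×(0.1842 + 32.3304) = −70.4648515.
Balance: K_1 = K_2 + 19.01×ρ, so ρ = (K_1 − K_2)/19.01 = 54.5016/19.01 = 2.87 g/cm³.

2.87 g/cm³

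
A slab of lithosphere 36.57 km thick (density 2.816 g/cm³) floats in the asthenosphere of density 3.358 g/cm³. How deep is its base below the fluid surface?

Draft d = t ρ_obj/ρ_fluid = 36.57 km × 2.816/3.358 = 30.7 km.

30.7 km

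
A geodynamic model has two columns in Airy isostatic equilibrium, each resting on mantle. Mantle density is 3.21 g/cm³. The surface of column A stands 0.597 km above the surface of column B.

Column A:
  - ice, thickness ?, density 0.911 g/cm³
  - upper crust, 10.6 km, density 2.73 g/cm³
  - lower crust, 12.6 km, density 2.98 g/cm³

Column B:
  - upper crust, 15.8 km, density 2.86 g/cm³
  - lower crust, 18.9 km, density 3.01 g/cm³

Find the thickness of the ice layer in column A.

Take the compensation level at the base of the deeper column (depth z_c below the surface of column A) and equate Σ ρ_i t_i down to z_c; mantle fills any gap and the z_c terms cancel.
Column A: x×0.911 + 10.6×2.73 + 12.6×2.98 + (z_c − 23.2 − x)×3.21
Column B: 0.597×0 + 15.8×2.86 + 18.9×3.01 + (z_c − 0.597 − 34.7)×3.21
The z_c×3.21 term appears on both sides and cancels. Collect the known terms of each column as K = Σ(ρt)_known − 3.21 × (depth of known layers): K_A = 66.486 − 3.21×23.2 = −7.986; K_B = 102.077 − 3.21×(0.597 + 34.7) = −11.22637.
Balance: K_A − x×(3.21 − 0.911) = K_B, so x = (K_A − K_B)/(3.21 − 0.911) = 3.24037/2.299 = 1.41 km.

1.41 km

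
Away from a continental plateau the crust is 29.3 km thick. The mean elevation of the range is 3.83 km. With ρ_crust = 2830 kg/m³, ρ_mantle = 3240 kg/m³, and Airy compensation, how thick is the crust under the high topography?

59.6 km

Root depth r = h ρ_c / (ρ_m − ρ_c) = 3.83 km × 2830 / 410 = 26.44 km.
Total thickness = T + h + r = 29.3 km + 3.83 km + 26.44 km = 59.6 km.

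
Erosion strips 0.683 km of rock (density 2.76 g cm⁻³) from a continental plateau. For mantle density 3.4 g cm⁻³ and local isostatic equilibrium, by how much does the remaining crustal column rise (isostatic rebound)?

Unloading: uplift u = e ρ_c/ρ_m = 0.683 km × 2.76/3.4 = 0.554 km.

0.554 km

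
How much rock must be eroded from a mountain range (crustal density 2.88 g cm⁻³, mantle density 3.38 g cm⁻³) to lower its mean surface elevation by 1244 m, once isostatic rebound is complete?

Net drop Δ = e − u = e − e ρ_c/ρ_m = e (ρ_m − ρ_c)/ρ_m.
e = Δ ρ_m/(ρ_m − ρ_c) = 1244 m × 3.38/0.5 = 8410 m.

8410 m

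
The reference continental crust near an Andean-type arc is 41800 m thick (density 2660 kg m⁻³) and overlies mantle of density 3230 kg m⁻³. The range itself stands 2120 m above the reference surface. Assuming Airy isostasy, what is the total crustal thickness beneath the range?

53800 m

Root depth r = h ρ_c / (ρ_m − ρ_c) = 2120 m × 2660 / 570 = 9893 m.
Total thickness = T + h + r = 41800 m + 2120 m + 9893 m = 53800 m.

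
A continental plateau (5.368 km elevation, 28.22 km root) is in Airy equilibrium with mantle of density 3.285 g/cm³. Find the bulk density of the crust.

ρ_c h = (ρ_m − ρ_c) r → ρ_c (h + r) = ρ_m r → ρ_c = ρ_m r / (h + r).
ρ_c = 3.285 × 28.22 km / (5.368 km + 28.22 km) = 2.76 g/cm³.

2.76 g/cm³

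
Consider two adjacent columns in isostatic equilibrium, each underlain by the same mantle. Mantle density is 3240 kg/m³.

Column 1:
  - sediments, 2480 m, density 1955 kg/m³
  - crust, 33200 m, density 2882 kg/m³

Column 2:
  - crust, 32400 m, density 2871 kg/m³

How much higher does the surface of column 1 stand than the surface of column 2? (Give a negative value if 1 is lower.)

962 m

For any compensation level in the mantle, the mantle terms cancel and isostasy reduces to e = (Σt_1 − Σt_2) − (Σ(ρt)_1 − Σ(ρt)_2) / ρ_m.
Σt_1 = 35680 m; Σt_2 = 32400 m; Σ(ρt)_1 = 100530800; Σ(ρt)_2 = 93020400 (in m·kg/m³).
e = (35680 − 32400) − (100530800 − 93020400) / 3240 = 962 m.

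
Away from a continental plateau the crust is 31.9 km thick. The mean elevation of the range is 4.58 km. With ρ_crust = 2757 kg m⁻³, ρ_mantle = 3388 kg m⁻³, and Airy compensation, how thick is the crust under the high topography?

Root depth r = h ρ_c / (ρ_m − ρ_c) = 4.58 km × 2757 / 631 = 20.01 km.
Total thickness = T + h + r = 31.9 km + 4.58 km + 20.01 km = 56.5 km.

56.5 km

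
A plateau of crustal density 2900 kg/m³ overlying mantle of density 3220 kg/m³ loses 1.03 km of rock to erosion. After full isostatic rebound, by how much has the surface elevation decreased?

Rebound u = e ρ_c/ρ_m = 1.03 km × 2900/3220 = 0.9276 km.
Net surface drop = e − u = 1.03 km − 0.9276 km = e (ρ_m − ρ_c)/ρ_m = 0.102 km.

0.102 km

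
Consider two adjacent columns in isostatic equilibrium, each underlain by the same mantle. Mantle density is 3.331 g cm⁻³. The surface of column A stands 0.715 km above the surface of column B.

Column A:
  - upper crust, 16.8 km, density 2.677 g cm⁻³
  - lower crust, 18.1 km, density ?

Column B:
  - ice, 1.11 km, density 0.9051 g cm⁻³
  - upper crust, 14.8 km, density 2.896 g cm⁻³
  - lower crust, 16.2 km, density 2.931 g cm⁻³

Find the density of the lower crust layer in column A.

Take the compensation level at the base of the deeper column (depth z_c below the surface of column A) and equate Σ ρ_i t_i down to z_c; mantle fills any gap and the z_c terms cancel.
Column A: 16.8×2.677 + 18.1×ρ + (z_c − 34.9)×3.331
Column B: 0.715×0 + 1.11×0.9051 + 14.8×2.896 + 16.2×2.931 + (z_c − 0.715 − 32.11)×3.331
The z_c×3.331 term appears on both sides and cancels. Collect the known terms of each column as K = Σ(ρt)_known − 3.331 × (depth of known layers): K_A = 44.9736 − 3.331×34.9 = −71.2783; K_B = 91.347661 − 3.331×(0.715 + 32.11) = −17.992414.
Balance: K_A + 18.1×ρ = K_B, so ρ = (K_B − K_A)/18.1 = 53.2859/18.1 = 2.94 g cm⁻³.

2.94 g cm⁻³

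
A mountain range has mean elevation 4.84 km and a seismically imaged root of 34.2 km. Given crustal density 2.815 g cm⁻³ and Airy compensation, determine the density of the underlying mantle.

3.21 g cm⁻³

Airy balance: ρ_c h = (ρ_m − ρ_c) r → ρ_m = ρ_c (1 + h/r).
ρ_m = 2.815 × (1 + 4.84 km/34.2 km) = 3.21 g cm⁻³.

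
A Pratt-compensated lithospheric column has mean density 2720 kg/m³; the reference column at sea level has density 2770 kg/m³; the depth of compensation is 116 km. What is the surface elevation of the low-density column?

2.13 km

ρ_ref D = ρ (D + h) → h = D (ρ_ref − ρ)/ρ.
h = 116 km × (2770 − 2720)/2720 = 2.13 km.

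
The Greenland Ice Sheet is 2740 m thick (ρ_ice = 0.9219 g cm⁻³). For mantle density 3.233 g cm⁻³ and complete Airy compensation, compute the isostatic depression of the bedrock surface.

For local isostatic compensation: the ice load ρ_ice t is balanced by mantle displaced below, ρ_m s.
s = t ρ_ice / ρ_m = 2740 m × 0.9219/3.233 = 781 m.

781 m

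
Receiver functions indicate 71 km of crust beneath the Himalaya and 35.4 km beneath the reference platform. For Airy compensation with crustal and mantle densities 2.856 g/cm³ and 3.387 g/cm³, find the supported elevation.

Excess crust Δ = 71 km − 35.4 km = 35.6 km, split between elevation h and root r with h + r = Δ.
Airy balance ρ_c h = (ρ_m − ρ_c) r gives r = h ρ_c/(ρ_m − ρ_c), so h (1 + ρ_c/(ρ_m − ρ_c)) = Δ, i.e. h = Δ (ρ_m − ρ_c)/ρ_m.
h = 35.6 km × 0.531/3.387 = 5.58 km.

5.58 km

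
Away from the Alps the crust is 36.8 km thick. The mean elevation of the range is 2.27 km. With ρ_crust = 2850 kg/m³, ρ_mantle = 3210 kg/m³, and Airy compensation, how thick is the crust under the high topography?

Root depth r = h ρ_c / (ρ_m − ρ_c) = 2.27 km × 2850 / 360 = 17.97 km.
Total thickness = T + h + r = 36.8 km + 2.27 km + 17.97 km = 57 km.

57 km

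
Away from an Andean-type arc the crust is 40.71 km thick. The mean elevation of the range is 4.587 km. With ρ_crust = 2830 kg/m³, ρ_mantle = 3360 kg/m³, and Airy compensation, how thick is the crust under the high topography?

Root depth r = h ρ_c / (ρ_m − ρ_c) = 4.587 km × 2830 / 530 = 24.49 km.
Total thickness = T + h + r = 40.71 km + 4.587 km + 24.49 km = 69.8 km.

69.8 km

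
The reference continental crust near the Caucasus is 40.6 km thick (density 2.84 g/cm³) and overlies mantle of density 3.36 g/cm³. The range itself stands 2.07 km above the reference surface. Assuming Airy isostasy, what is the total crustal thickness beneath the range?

Root depth r = h ρ_c / (ρ_m − ρ_c) = 2.07 km × 2.84 / 0.52 = 11.31 km.
Total thickness = T + h + r = 40.6 km + 2.07 km + 11.31 km = 54 km.

54 km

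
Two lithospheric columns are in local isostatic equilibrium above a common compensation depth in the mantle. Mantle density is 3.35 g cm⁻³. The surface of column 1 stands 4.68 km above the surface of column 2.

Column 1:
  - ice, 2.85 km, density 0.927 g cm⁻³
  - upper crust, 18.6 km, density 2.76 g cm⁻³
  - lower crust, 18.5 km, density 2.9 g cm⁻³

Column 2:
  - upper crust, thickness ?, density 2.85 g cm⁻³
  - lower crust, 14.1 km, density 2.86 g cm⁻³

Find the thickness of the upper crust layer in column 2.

7.24 km

Take the compensation level at the base of the deeper column (depth z_c below the surface of column 1) and equate Σ ρ_i t_i down to z_c; mantle fills any gap and the z_c terms cancel.
Column 1: 2.85×0.927 + 18.6×2.76 + 18.5×2.9 + (z_c − 39.95)×3.35
Column 2: 4.68×0 + x×2.85 + 14.1×2.86 + (z_c − 4.68 − 14.1 − x)×3.35
The z_c×3.35 term appears on both sides and cancels. Collect the known terms of each column as K = Σ(ρt)_known − 3.35 × (depth of known layers): K_1 = 107.62795 − 3.35×39.95 = −26.20455; K_2 = 40.326 − 3.35×(4.68 + 14.1) = −22.587.
Balance: K_1 = K_2 − x×(3.35 − 2.85), so x = (K_2 − K_1)/(3.35 − 2.85) = 3.61755/0.5 = 7.24 km.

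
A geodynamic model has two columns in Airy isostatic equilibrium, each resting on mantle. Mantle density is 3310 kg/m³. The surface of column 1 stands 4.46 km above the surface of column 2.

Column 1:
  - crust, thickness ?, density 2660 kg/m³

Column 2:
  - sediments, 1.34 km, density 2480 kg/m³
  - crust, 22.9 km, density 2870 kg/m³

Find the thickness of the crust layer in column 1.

Take the compensation level at the base of the deeper column (depth z_c below the surface of column 1) and equate Σ ρ_i t_i down to z_c; mantle fills any gap and the z_c terms cancel.
Column 1: x×2660 + (z_c − 0 − x)×3310
Column 2: 4.46×0 + 1.34×2480 + 22.9×2870 + (z_c − 4.46 − 24.24)×3310
The z_c×3310 term appears on both sides and cancels. Collect the known terms of each column as K = Σ(ρt)_known − 3310 × (depth of known layers): K_1 = 0 − 3310×0 = 0; K_2 = 69046.2 − 3310×(4.46 + 24.24) = −25950.8.
Balance: K_1 − x×(3310 − 2660) = K_2, so x = (K_1 − K_2)/(3310 − 2660) = 25950.8/650 = 39.9 km.

39.9 km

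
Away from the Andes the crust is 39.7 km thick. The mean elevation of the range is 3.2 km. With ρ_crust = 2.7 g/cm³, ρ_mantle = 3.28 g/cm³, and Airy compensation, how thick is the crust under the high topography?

Root depth r = h ρ_c / (ρ_m − ρ_c) = 3.2 km × 2.7 / 0.58 = 14.9 km.
Total thickness = T + h + r = 39.7 km + 3.2 km + 14.9 km = 57.8 km.

57.8 km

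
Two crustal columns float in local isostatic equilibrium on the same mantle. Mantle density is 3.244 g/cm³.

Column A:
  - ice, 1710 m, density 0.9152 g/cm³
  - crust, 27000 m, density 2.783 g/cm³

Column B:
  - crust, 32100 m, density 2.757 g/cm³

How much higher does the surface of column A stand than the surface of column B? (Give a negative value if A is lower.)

246 m

For any compensation level in the mantle, the mantle terms cancel and isostasy reduces to e = (Σt_A − Σt_B) − (Σ(ρt)_A − Σ(ρt)_B) / ρ_m.
Σt_A = 28710 m; Σt_B = 32100 m; Σ(ρt)_A = 76705.992; Σ(ρt)_B = 88499.7 (in m·g/cm³).
e = (28710 − 32100) − (76705.992 − 88499.7) / 3.244 = 246 m.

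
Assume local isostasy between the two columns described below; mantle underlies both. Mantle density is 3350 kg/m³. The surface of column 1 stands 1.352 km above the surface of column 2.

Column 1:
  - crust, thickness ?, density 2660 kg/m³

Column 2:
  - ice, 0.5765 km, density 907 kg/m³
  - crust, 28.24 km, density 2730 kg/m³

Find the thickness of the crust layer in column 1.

34 km

Take the compensation level at the base of the deeper column (depth z_c below the surface of column 1) and equate Σ ρ_i t_i down to z_c; mantle fills any gap and the z_c terms cancel.
Column 1: x×2660 + (z_c − 0 − x)×3350
Column 2: 1.352×0 + 0.5765×907 + 28.24×2730 + (z_c − 1.352 − 28.8165)×3350
The z_c×3350 term appears on both sides and cancels. Collect the known terms of each column as K = Σ(ρt)_known − 3350 × (depth of known layers): K_1 = 0 − 3350×0 = 0; K_2 = 77618.0855 − 3350×(1.352 + 28.8165) = −23446.3895.
Balance: K_1 − x×(3350 − 2660) = K_2, so x = (K_1 − K_2)/(3350 − 2660) = 23446.4/690 = 34 km.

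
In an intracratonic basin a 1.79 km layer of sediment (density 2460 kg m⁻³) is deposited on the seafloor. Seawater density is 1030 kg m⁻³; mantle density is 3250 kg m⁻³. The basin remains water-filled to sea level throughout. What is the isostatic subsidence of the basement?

Submarine loading: the sediment displaces seawater, and the subsidence is in turn flooded, so s (ρ_m − ρ_w) = t (ρ_sed − ρ_w).
s = 1.79 km × (2460 − 1030) / (3250 − 1030) = 1.15 km.

1.15 km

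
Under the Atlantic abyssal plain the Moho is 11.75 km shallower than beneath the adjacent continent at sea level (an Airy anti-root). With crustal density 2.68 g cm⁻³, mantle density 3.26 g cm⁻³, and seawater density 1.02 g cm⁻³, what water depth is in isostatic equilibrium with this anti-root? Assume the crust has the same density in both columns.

4.11 km

Replacing a thickness d of crust by seawater at the top must be balanced by replacing crust with mantle at the base: d (ρ_c − ρ_w) = a (ρ_m − ρ_c).
d = a (ρ_m − ρ_c)/(ρ_c − ρ_w) = 11.75 km × 0.58/1.66 = 4.11 km.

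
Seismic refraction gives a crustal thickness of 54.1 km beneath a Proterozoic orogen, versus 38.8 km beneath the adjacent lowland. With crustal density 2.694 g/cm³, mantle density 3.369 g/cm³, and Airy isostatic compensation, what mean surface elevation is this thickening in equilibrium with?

3.07 km

Excess crust Δ = 54.1 km − 38.8 km = 15.3 km, split between elevation h and root r with h + r = Δ.
Airy balance ρ_c h = (ρ_m − ρ_c) r gives r = h ρ_c/(ρ_m − ρ_c), so h (1 + ρ_c/(ρ_m − ρ_c)) = Δ, i.e. h = Δ (ρ_m − ρ_c)/ρ_m.
h = 15.3 km × 0.675/3.369 = 3.07 km.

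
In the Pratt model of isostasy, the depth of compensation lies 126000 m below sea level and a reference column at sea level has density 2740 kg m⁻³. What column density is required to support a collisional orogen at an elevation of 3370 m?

Pratt balance: ρ_ref D = ρ (D + h).
ρ = ρ_ref D/(D + h) = 2740 × 126000 m/(126000 m + 3370 m) = 2670 kg m⁻³.

2670 kg m⁻³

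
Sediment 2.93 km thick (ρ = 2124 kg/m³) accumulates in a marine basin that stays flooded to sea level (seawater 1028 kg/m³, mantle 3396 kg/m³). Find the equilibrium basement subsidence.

Submarine loading: the sediment displaces seawater, and the subsidence is in turn flooded, so s (ρ_m − ρ_w) = t (ρ_sed − ρ_w).
s = 2.93 km × (2124 − 1028) / (3396 − 1028) = 1.36 km.

1.36 km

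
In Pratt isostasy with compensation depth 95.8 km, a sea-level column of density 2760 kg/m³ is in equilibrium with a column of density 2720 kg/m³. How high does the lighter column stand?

ρ_ref D = ρ (D + h) → h = D (ρ_ref − ρ)/ρ.
h = 95.8 km × (2760 − 2720)/2720 = 1.41 km.

1.41 km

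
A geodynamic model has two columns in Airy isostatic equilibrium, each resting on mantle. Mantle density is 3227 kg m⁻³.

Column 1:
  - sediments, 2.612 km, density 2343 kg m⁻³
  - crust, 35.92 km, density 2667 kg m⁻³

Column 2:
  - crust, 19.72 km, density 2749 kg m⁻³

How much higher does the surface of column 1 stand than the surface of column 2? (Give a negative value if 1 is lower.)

For any compensation level in the mantle, the mantle terms cancel and isostasy reduces to e = (Σt_1 − Σt_2) − (Σ(ρt)_1 − Σ(ρt)_2) / ρ_m.
Σt_1 = 38.532 km; Σt_2 = 19.72 km; Σ(ρt)_1 = 101918.556; Σ(ρt)_2 = 54210.28 (in km·kg m⁻³).
e = (38.532 − 19.72) − (101918.556 − 54210.28) / 3227 = 4.03 km.

4.03 km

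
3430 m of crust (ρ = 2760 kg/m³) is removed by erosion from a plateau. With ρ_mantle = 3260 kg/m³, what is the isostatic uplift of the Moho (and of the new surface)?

2900 m

Unloading: uplift u = e ρ_c/ρ_m = 3430 m × 2760/3260 = 2900 m.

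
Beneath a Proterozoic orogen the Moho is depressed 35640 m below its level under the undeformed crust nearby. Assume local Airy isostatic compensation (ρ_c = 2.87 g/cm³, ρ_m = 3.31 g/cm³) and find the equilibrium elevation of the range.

5460 m

Isostatic balance requires: ρ_c h = (ρ_m − ρ_c) r.
h = r (ρ_m − ρ_c) / ρ_c = 35640 m × (3.31 − 2.87) / 2.87 = 5460 m.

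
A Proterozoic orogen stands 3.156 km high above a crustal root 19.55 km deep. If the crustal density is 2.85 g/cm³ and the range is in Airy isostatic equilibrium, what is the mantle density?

3.31 g/cm³

Airy balance: ρ_c h = (ρ_m − ρ_c) r → ρ_m = ρ_c (1 + h/r).
ρ_m = 2.85 × (1 + 3.156 km/19.55 km) = 3.31 g/cm³.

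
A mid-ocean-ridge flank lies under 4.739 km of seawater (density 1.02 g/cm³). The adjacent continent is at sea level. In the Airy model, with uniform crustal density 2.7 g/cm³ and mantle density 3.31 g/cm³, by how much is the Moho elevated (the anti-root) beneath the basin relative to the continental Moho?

Balancing pressure at the compensation depth: replacing crust with seawater at the top is compensated by replacing crust with mantle at the base: d (ρ_c − ρ_w) = a (ρ_m − ρ_c).
a = d (ρ_c − ρ_w)/(ρ_m − ρ_c) = 4.739 km × 1.68/0.61 = 13.1 km.

13.1 km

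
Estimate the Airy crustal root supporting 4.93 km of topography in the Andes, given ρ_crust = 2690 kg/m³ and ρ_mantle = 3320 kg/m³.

For local isostatic compensation: the weight of the topography is balanced by the buoyancy of the root, ρ_c h = (ρ_m − ρ_c) r.
r = h · ρ_c / (ρ_m − ρ_c) = 4.93 km × 2690 / (3320 − 2690) = 21.1 km.

21.1 km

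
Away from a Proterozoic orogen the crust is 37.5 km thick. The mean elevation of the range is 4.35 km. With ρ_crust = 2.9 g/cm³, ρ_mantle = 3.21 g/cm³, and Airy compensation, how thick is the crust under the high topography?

Root depth r = h ρ_c / (ρ_m − ρ_c) = 4.35 km × 2.9 / 0.31 = 40.69 km.
Total thickness = T + h + r = 37.5 km + 4.35 km + 40.69 km = 82.5 km.

82.5 km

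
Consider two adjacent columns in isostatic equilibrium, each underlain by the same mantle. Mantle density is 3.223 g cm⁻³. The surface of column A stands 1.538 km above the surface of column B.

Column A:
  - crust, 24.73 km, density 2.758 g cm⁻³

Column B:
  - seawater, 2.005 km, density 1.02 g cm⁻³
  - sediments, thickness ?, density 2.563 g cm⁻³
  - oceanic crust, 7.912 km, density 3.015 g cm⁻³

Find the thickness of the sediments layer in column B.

Take the compensation level at the base of the deeper column (depth z_c below the surface of column A) and equate Σ ρ_i t_i down to z_c; mantle fills any gap and the z_c terms cancel.
Column A: 24.73×2.758 + (z_c − 24.73)×3.223
Column B: 1.538×0 + 2.005×1.02 + x×2.563 + 7.912×3.015 + (z_c − 1.538 − 9.917 − x)×3.223
The z_c×3.223 term appears on both sides and cancels. Collect the known terms of each column as K = Σ(ρt)_known − 3.223 × (depth of known layers): K_A = 68.20534 − 3.223×24.73 = −11.49945; K_B = 25.89978 − 3.223×(1.538 + 9.917) = −11.019685.
Balance: K_A = K_B − x×(3.223 − 2.563), so x = (K_B − K_A)/(3.223 − 2.563) = 0.479765/0.66 = 0.727 km.

0.727 km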